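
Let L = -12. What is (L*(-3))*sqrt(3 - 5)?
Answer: 36*I*sqrt(2) ≈ 50.912*I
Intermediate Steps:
(L*(-3))*sqrt(3 - 5) = (-12*(-3))*sqrt(3 - 5) = 36*sqrt(-2) = 36*(I*sqrt(2)) = 36*I*sqrt(2)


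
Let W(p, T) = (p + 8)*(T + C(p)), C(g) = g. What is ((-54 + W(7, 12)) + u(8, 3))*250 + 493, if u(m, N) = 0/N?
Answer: 58243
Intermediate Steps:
u(m, N) = 0
W(p, T) = (8 + p)*(T + p) (W(p, T) = (p + 8)*(T + p) = (8 + p)*(T + p))
((-54 + W(7, 12)) + u(8, 3))*250 + 493 = ((-54 + (7² + 8*12 + 8*7 + 12*7)) + 0)*250 + 493 = ((-54 + (49 + 96 + 56 + 84)) + 0)*250 + 493 = ((-54 + 285) + 0)*250 + 493 = (231 + 0)*250 + 493 = 231*250 + 493 = 57750 + 493 = 58243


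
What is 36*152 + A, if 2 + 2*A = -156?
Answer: 5393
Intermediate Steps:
A = -79 (A = -1 + (1/2)*(-156) = -1 - 78 = -79)
36*152 + A = 36*152 - 79 = 5472 - 79 = 5393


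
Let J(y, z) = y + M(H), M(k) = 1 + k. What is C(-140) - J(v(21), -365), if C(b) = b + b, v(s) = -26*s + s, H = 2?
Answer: 242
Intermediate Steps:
v(s) = -25*s
J(y, z) = 3 + y (J(y, z) = y + (1 + 2) = y + 3 = 3 + y)
C(b) = 2*b
C(-140) - J(v(21), -365) = 2*(-140) - (3 - 25*21) = -280 - (3 - 525) = -280 - 1*(-522) = -280 + 522 = 242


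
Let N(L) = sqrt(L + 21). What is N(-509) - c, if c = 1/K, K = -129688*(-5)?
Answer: -1/648440 + 2*I*sqrt(122) ≈ -1.5422e-6 + 22.091*I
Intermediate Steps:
K = 648440
N(L) = sqrt(21 + L)
c = 1/648440 ≈ 1.5422e-6
N(-509) - c = sqrt(21 - 509) - 1*1/648440 = sqrt(-488) - 1/648440 = 2*I*sqrt(122) - 1/648440 = -1/648440 + 2*I*sqrt(122)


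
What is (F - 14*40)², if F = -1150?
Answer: 2924100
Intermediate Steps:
(F - 14*40)² = (-1150 - 14*40)² = (-1150 - 560)² = (-1710)² = 2924100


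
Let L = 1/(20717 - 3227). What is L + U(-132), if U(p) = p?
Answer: -2308679/17490 ≈ -132.00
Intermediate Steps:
L = 1/17490 ≈ 5.7176e-5
L + U(-132) = 1/17490 - 132 = -2308679/17490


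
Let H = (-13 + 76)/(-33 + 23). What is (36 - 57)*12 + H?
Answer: -2583/10 ≈ -258.30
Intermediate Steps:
H = -63/10 (H = 63/(-10) = 63*(-1/10) = -63/10 ≈ -6.3000)
(36 - 57)*12 + H = (36 - 57)*12 - 63/10 = -21*12 - 63/10 = -252 - 63/10 = -2583/10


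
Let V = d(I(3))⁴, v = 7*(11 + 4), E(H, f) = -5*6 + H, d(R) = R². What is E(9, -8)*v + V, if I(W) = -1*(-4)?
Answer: 63331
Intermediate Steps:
I(W) = 4
E(H, f) = -30 + H
v = 105 (v = 7*15 = 105)
V = 65536 (V = (4²)⁴ = 16⁴ = 65536)
E(9, -8)*v + V = (-30 + 9)*105 + 65536 = -21*105 + 65536 = -2205 + 65536 = 63331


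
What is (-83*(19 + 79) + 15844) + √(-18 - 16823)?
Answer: 7710 + I*√16841 ≈ 7710.0 + 129.77*I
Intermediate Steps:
(-83*(19 + 79) + 15844) + √(-18 - 16823) = (-83*98 + 15844) + √(-16841) = (-8134 + 15844) + I*√16841 = 7710 + I*√16841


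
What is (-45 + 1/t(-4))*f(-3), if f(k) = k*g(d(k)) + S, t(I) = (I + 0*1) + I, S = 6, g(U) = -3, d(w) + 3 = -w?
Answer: -5415/8 ≈ -676.88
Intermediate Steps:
d(w) = -3 - w
t(I) = 2*I (t(I) = (I + 0) + I = I + I = 2*I)
f(k) = 6 - 3*k (f(k) = k*(-3) + 6 = -3*k + 6 = 6 - 3*k)
(-45 + 1/t(-4))*f(-3) = (-45 + 1/(2*(-4)))*(6 - 3*(-3)) = (-45 + 1/(-8))*(6 + 9) = (-45 - ⅛)*15 = -361/8*15 = -5415/8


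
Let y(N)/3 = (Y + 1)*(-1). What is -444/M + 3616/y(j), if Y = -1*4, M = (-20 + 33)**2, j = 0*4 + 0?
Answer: 607108/1521 ≈ 399.15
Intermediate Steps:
j = 0 (j = 0 + 0 = 0)
M = 169 (M = 13**2 = 169)
Y = -4
y(N) = 9 (y(N) = 3*((-4 + 1)*(-1)) = 3*(-3*(-1)) = 3*3 = 9)
-444/M + 3616/y(j) = -444/169 + 3616/9 = 607108/1521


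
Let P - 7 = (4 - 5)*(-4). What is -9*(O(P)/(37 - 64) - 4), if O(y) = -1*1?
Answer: 107/3 ≈ 35.667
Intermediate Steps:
P = 11 (P = 7 + (4 - 5)*(-4) = 7 - 1*(-4) = 7 + 4 = 11)
O(y) = -1
-9*(O(P)/(37 - 64) - 4) = -9*(-1/(37 - 64) - 4) = -9*(-1/(-27) - 4) = -9*(-1/27*(-1) - 4) = -9*(1/27 - 4) = -9*(-107/27) = 107/3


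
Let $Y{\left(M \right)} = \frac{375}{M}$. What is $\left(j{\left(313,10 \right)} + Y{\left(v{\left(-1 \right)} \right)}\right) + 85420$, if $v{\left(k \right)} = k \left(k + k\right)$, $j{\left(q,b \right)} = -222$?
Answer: $\frac{170771}{2} \approx 85386.0$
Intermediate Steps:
$v{\left(k \right)} = 2 k^{2}$ ($v{\left(k \right)} = k 2 k = 2 k^{2}$)
$\left(j{\left(313,10 \right)} + Y{\left(v{\left(-1 \right)} \right)}\right) + 85420 = \left(-222 + \frac{375}{2 \left(-1\right)^{2}}\right) + 85420 = \left(-222 + \frac{375}{2 \cdot 1}\right) + 85420 = \left(-222 + \frac{375}{2}\right) + 85420 = - \frac{69}{2} + 85420 = \frac{170771}{2}$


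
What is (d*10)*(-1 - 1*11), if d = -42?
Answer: 5040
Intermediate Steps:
(d*10)*(-1 - 1*11) = (-42*10)*(-1 - 1*11) = -420*(-1 - 11) = -420*(-12) = 5040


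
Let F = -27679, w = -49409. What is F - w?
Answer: 21730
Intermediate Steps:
F - w = -27679 - 1*(-49409) = -27679 + 49409 = 21730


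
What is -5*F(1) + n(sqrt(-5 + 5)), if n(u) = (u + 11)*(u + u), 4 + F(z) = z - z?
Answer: 20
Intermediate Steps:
F(z) = -4 (F(z) = -4 + (z - z) = -4 + 0 = -4)
n(u) = 2*u*(11 + u) (n(u) = (11 + u)*(2*u) = 2*u*(11 + u))
-5*F(1) + n(sqrt(-5 + 5)) = -5*(-4) + 2*sqrt(-5 + 5)*(11 + sqrt(-5 + 5)) = 20 + 2*sqrt(0)*(11 + sqrt(0)) = 20 + 2*0*(11 + 0) = 20 + 2*0*11 = 20 + 0 = 20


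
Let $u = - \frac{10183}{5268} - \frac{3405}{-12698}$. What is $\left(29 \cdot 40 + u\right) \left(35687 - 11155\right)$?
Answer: $\frac{237606489243059}{8361633} \approx 2.8416 \cdot 10^{7}$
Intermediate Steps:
$u = - \frac{55683097}{33446532}$ ($u = \left(-10183\right) \frac{1}{5268} - - \frac{3405}{12698} = - \frac{10183}{5268} + \frac{3405}{12698} = - \frac{55683097}{33446532} \approx -1.6648$)
$\left(29 \cdot 40 + u\right) \left(35687 - 11155\right) = \left(29 \cdot 40 - \frac{55683097}{33446532}\right) \left(35687 - 11155\right) = \left(1160 - \frac{55683097}{33446532}\right) 24532 = \frac{38742294023}{33446532} \cdot 24532 = \frac{237606489243059}{8361633}$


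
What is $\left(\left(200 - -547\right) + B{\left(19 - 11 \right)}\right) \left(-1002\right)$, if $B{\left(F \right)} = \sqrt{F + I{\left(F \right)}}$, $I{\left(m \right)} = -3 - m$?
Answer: $-748494 - 1002 i \sqrt{3} \approx -7.4849 \cdot 10^{5} - 1735.5 i$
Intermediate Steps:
$B{\left(F \right)} = i \sqrt{3}$ ($B{\left(F \right)} = \sqrt{F - \left(3 + F\right)} = \sqrt{-3} = i \sqrt{3}$)
$\left(\left(200 - -547\right) + B{\left(19 - 11 \right)}\right) \left(-1002\right) = \left(\left(200 - -547\right) + i \sqrt{3}\right) \left(-1002\right) = \left(\left(200 + 547\right) + i \sqrt{3}\right) \left(-1002\right) = \left(747 + i \sqrt{3}\right) \left(-1002\right) = -748494 - 1002 i \sqrt{3}$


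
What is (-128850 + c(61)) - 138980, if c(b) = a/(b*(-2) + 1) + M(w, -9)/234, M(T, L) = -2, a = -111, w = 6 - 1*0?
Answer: -3791656444/14157 ≈ -2.6783e+5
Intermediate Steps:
w = 6 (w = 6 + 0 = 6)
c(b) = -1/117 - 111/(1 - 2*b) (c(b) = -111/(b*(-2) + 1) - 2/234 = -111/(-2*b + 1) - 2*1/234 = -111/(1 - 2*b) - 1/117 = -1/117 - 111/(1 - 2*b))
(-128850 + c(61)) - 138980 = (-128850 + 2*(6494 - 1*61)/(117*(-1 + 2*61))) - 138980 = (-128850 + 2*(6494 - 61)/(117*(-1 + 122))) - 138980 = (-128850 + (2/117)*6433/121) - 138980 = (-128850 + (2/117)*(1/121)*6433) - 138980 = (-128850 + 12866/14157) - 138980 = -1824116584/14157 - 138980 = -3791656444/14157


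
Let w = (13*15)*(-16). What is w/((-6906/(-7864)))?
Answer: -4089280/1151 ≈ -3552.8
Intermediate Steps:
w = -3120 (w = 195*(-16) = -3120)
w/((-6906/(-7864))) = -3120/((-6906/(-7864))) = -3120/((-6906*(-1/7864))) = -3120/3453/3932 = -3120*3932/3453 = -4089280/1151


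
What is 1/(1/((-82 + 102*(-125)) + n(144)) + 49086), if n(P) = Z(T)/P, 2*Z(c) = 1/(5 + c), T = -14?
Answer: 33260545/1632627109278 ≈ 2.0372e-5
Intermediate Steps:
Z(c) = 1/(2*(5 + c))
n(P) = -1/(18*P) (n(P) = (1/(2*(5 - 14)))/P = ((1/2)/(-9))/P = ((1/2)*(-1/9))/P = -1/(18*P))
1/(1/((-82 + 102*(-125)) + n(144)) + 49086) = 1/(1/((-82 + 102*(-125)) - 1/18/144) + 49086) = 1/(1/((-82 - 12750) - 1/18*1/144) + 49086) = 1/(1/(-12832 - 1/2592) + 49086) = 1/(1/(-33260545/2592) + 49086) = 1/(-2592/33260545 + 49086) = 1/(1632627109278/33260545) = 33260545/1632627109278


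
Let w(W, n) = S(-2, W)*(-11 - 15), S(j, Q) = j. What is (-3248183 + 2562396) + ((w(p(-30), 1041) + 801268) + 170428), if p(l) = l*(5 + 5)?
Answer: 285961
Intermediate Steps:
p(l) = 10*l (p(l) = l*10 = 10*l)
w(W, n) = 52 (w(W, n) = -2*(-11 - 15) = -2*(-26) = 52)
(-3248183 + 2562396) + ((w(p(-30), 1041) + 801268) + 170428) = (-3248183 + 2562396) + ((52 + 801268) + 170428) = -685787 + (801320 + 170428) = -685787 + 971748 = 285961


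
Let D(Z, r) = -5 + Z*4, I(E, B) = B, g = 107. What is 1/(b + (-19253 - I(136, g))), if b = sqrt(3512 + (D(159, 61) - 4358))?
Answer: -3872/74961963 - I*sqrt(215)/374809815 ≈ -5.1653e-5 - 3.9121e-8*I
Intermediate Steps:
D(Z, r) = -5 + 4*Z
b = I*sqrt(215) (b = sqrt(3512 + ((-5 + 4*159) - 4358)) = sqrt(3512 + ((-5 + 636) - 4358)) = sqrt(3512 + (631 - 4358)) = sqrt(3512 - 3727) = sqrt(-215) = I*sqrt(215) ≈ 14.663*I)
1/(b + (-19253 - I(136, g))) = 1/(I*sqrt(215) + (-19253 - 1*107)) = 1/(I*sqrt(215) + (-19253 - 107)) = 1/(I*sqrt(215) - 19360) = 1/(-19360 + I*sqrt(215))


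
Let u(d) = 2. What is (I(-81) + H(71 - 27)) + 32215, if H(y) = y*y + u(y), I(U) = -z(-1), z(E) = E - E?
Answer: 34153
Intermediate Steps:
z(E) = 0
I(U) = 0 (I(U) = -1*0 = 0)
H(y) = 2 + y**2 (H(y) = y*y + 2 = y**2 + 2 = 2 + y**2)
(I(-81) + H(71 - 27)) + 32215 = (0 + (2 + (71 - 27)**2)) + 32215 = (0 + (2 + 44**2)) + 32215 = (0 + (2 + 1936)) + 32215 = (0 + 1938) + 32215 = 1938 + 32215 = 34153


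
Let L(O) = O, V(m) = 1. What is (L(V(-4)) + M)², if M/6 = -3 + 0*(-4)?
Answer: 289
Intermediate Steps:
M = -18 (M = 6*(-3 + 0*(-4)) = 6*(-3 + 0) = 6*(-3) = -18)
(L(V(-4)) + M)² = (1 - 18)² = (-17)² = 289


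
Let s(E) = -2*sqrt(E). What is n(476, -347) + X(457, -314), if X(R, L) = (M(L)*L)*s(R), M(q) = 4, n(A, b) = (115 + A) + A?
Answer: 1067 + 2512*sqrt(457) ≈ 54767.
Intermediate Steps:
n(A, b) = 115 + 2*A
X(R, L) = -8*L*sqrt(R) (X(R, L) = (4*L)*(-2*sqrt(R)) = -8*L*sqrt(R))
n(476, -347) + X(457, -314) = (115 + 2*476) - 8*(-314)*sqrt(457) = (115 + 952) + 2512*sqrt(457) = 1067 + 2512*sqrt(457)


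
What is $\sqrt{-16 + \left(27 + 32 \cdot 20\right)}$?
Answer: $\sqrt{651} \approx 25.515$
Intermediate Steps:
$\sqrt{-16 + \left(27 + 32 \cdot 20\right)} = \sqrt{-16 + \left(27 + 640\right)} = \sqrt{-16 + 667} = \sqrt{651}$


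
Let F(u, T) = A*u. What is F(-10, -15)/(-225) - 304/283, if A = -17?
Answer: -23302/12735 ≈ -1.8298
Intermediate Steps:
F(u, T) = -17*u
F(-10, -15)/(-225) - 304/283 = -17*(-10)/(-225) - 304/283 = 170*(-1/225) - 304*1/283 = -34/45 - 304/283 = -23302/12735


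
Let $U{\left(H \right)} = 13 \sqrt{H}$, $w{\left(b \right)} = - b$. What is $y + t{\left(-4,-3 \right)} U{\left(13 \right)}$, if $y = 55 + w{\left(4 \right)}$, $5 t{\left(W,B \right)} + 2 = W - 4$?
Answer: $51 - 26 \sqrt{13} \approx -42.744$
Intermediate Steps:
$t{\left(W,B \right)} = - \frac{6}{5} + \frac{W}{5}$ ($t{\left(W,B \right)} = - \frac{2}{5} + \frac{W - 4}{5} = - \frac{2}{5} + \frac{-4 + W}{5} = - \frac{2}{5} + \left(- \frac{4}{5} + \frac{W}{5}\right) = - \frac{6}{5} + \frac{W}{5}$)
$y = 51$ ($y = 55 - 4 = 51$)
$y + t{\left(-4,-3 \right)} U{\left(13 \right)} = 51 + \left(- \frac{6}{5} + \frac{1}{5} \left(-4\right)\right) 13 \sqrt{13} = 51 + \left(- \frac{6}{5} - \frac{4}{5}\right) 13 \sqrt{13} = 51 - 2 \cdot 13 \sqrt{13} = 51 - 26 \sqrt{13}$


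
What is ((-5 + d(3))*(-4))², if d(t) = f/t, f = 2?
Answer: 2704/9 ≈ 300.44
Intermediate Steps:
d(t) = 2/t
((-5 + d(3))*(-4))² = ((-5 + 2/3)*(-4))² = ((-5 + 2*(⅓))*(-4))² = ((-5 + ⅔)*(-4))² = (-13/3*(-4))² = (52/3)² = 2704/9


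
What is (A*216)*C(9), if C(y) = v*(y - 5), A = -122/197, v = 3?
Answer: -316224/197 ≈ -1605.2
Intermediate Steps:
A = -122/197 (A = -122*1/197 = -122/197 ≈ -0.61929)
C(y) = -15 + 3*y (C(y) = 3*(y - 5) = 3*(-5 + y) = -15 + 3*y)
(A*216)*C(9) = (-122/197*216)*(-15 + 3*9) = -26352*(-15 + 27)/197 = -26352/197*12 = -316224/197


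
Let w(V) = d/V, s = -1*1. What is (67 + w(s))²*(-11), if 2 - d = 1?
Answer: -47916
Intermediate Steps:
d = 1 (d = 2 - 1*1 = 2 - 1 = 1)
s = -1
w(V) = 1/V
(67 + w(s))²*(-11) = (67 + 1/(-1))²*(-11) = (67 - 1)²*(-11) = 66²*(-11) = 4356*(-11) = -47916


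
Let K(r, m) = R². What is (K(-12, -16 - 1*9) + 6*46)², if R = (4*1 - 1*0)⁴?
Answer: 4331219344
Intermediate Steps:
R = 256 (R = (4 + 0)⁴ = 4⁴ = 256)
K(r, m) = 65536 (K(r, m) = 256² = 65536)
(K(-12, -16 - 1*9) + 6*46)² = (65536 + 6*46)² = (65536 + 276)² = 65812² = 4331219344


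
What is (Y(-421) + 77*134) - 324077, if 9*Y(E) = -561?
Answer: -941464/3 ≈ -3.1382e+5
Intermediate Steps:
Y(E) = -187/3 (Y(E) = (1/9)*(-561) = -187/3)
(Y(-421) + 77*134) - 324077 = (-187/3 + 77*134) - 324077 = (-187/3 + 10318) - 324077 = 30767/3 - 324077 = -941464/3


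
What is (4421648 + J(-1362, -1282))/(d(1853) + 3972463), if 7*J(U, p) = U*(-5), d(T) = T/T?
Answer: 15479173/13903624 ≈ 1.1133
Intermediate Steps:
d(T) = 1
J(U, p) = -5*U/7 (J(U, p) = (U*(-5))/7 = (-5*U)/7 = -5*U/7)
(4421648 + J(-1362, -1282))/(d(1853) + 3972463) = (4421648 - 5/7*(-1362))/(1 + 3972463) = (4421648 + 6810/7)/3972464 = (30958346/7)*(1/3972464) = 15479173/13903624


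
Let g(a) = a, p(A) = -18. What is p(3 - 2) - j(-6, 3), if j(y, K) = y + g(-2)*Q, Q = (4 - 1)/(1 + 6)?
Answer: -78/7 ≈ -11.143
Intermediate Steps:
Q = 3/7 ≈ 0.42857
j(y, K) = -6/7 + y (j(y, K) = y - 2*3/7 = y - 6/7 = -6/7 + y)
p(3 - 2) - j(-6, 3) = -18 - (-6/7 - 6) = -18 - 1*(-48/7) = -18 + 48/7 = -78/7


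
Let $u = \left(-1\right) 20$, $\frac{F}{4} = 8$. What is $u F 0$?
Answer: $0$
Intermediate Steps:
$F = 32$ ($F = 4 \cdot 8 = 32$)
$u = -20$
$u F 0 = \left(-20\right) 32 \cdot 0 = \left(-640\right) 0 = 0$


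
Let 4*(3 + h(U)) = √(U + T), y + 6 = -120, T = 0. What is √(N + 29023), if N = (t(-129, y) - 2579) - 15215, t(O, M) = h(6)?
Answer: √(44904 + √6)/2 ≈ 105.96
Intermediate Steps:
y = -126 (y = -6 - 120 = -126)
h(U) = -3 + √U/4 (h(U) = -3 + √(U + 0)/4 = -3 + √U/4)
t(O, M) = -3 + √6/4
N = -17797 + √6/4 (N = ((-3 + √6/4) - 2579) - 15215 = (-2582 + √6/4) - 15215 = -17797 + √6/4 ≈ -17796.)
√(N + 29023) = √((-17797 + √6/4) + 29023) = √(11226 + √6/4)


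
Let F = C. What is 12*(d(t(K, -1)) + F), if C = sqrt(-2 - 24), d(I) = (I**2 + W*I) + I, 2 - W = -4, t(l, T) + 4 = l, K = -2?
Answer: -72 + 12*I*sqrt(26) ≈ -72.0 + 61.188*I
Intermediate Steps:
t(l, T) = -4 + l
W = 6 (W = 2 - 1*(-4) = 2 + 4 = 6)
d(I) = I**2 + 7*I (d(I) = (I**2 + 6*I) + I = I**2 + 7*I)
C = I*sqrt(26) (C = sqrt(-26) = I*sqrt(26) ≈ 5.099*I)
F = I*sqrt(26) ≈ 5.099*I
12*(d(t(K, -1)) + F) = 12*((-4 - 2)*(7 + (-4 - 2)) + I*sqrt(26)) = 12*(-6*(7 - 6) + I*sqrt(26)) = 12*(-6*1 + I*sqrt(26)) = 12*(-6 + I*sqrt(26)) = -72 + 12*I*sqrt(26)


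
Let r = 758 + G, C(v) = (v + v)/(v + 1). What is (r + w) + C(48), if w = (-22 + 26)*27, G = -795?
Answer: 3575/49 ≈ 72.959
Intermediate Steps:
C(v) = 2*v/(1 + v) (C(v) = (2*v)/(1 + v) = 2*v/(1 + v))
w = 108 (w = 4*27 = 108)
r = -37 (r = 758 - 795 = -37)
(r + w) + C(48) = (-37 + 108) + 2*48/(1 + 48) = 71 + 2*48/49 = 71 + 2*48*(1/49) = 71 + 96/49 = 3575/49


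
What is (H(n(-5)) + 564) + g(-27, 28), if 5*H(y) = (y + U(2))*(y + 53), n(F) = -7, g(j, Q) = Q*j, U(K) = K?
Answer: -238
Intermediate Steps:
H(y) = (2 + y)*(53 + y)/5 (H(y) = ((y + 2)*(y + 53))/5 = ((2 + y)*(53 + y))/5 = (2 + y)*(53 + y)/5)
(H(n(-5)) + 564) + g(-27, 28) = ((106/5 + 11*(-7) + (⅕)*(-7)²) + 564) + 28*(-27) = ((106/5 - 77 + (⅕)*49) + 564) - 756 = ((106/5 - 77 + 49/5) + 564) - 756 = (-46 + 564) - 756 = 518 - 756 = -238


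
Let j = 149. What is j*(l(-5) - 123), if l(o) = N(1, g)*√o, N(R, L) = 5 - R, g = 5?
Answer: -18327 + 596*I*√5 ≈ -18327.0 + 1332.7*I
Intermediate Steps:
l(o) = 4*√o (l(o) = (5 - 1*1)*√o = (5 - 1)*√o = 4*√o)
j*(l(-5) - 123) = 149*(4*√(-5) - 123) = 149*(4*(I*√5) - 123) = 149*(4*I*√5 - 123) = 149*(-123 + 4*I*√5) = -18327 + 596*I*√5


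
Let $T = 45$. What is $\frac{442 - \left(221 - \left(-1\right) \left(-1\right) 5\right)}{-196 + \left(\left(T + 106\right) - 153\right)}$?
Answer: $- \frac{113}{99} \approx -1.1414$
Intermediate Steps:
$\frac{442 - \left(221 - \left(-1\right) \left(-1\right) 5\right)}{-196 + \left(\left(T + 106\right) - 153\right)} = \frac{442 - \left(221 - \left(-1\right) \left(-1\right) 5\right)}{-196 + \left(\left(45 + 106\right) - 153\right)} = \frac{442 + \left(1 \cdot 5 - 221\right)}{-196 + \left(151 - 153\right)} = \frac{442 + \left(5 - 221\right)}{-196 - 2} = \frac{442 - 216}{-198} = 226 \left(- \frac{1}{198}\right) = - \frac{113}{99}$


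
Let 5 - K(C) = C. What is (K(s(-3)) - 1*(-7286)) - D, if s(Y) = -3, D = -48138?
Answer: 55432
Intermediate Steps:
K(C) = 5 - C
(K(s(-3)) - 1*(-7286)) - D = ((5 - 1*(-3)) - 1*(-7286)) - 1*(-48138) = ((5 + 3) + 7286) + 48138 = (8 + 7286) + 48138 = 7294 + 48138 = 55432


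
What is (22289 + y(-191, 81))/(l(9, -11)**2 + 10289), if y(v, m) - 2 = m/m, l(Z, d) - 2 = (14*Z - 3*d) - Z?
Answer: 22292/33393 ≈ 0.66757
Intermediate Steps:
l(Z, d) = 2 - 3*d + 13*Z (l(Z, d) = 2 + ((14*Z - 3*d) - Z) = 2 + ((-3*d + 14*Z) - Z) = 2 + (-3*d + 13*Z) = 2 - 3*d + 13*Z)
y(v, m) = 3 (y(v, m) = 2 + m/m = 2 + 1 = 3)
(22289 + y(-191, 81))/(l(9, -11)**2 + 10289) = (22289 + 3)/((2 - 3*(-11) + 13*9)**2 + 10289) = 22292/((2 + 33 + 117)**2 + 10289) = 22292/(152**2 + 10289) = 22292/(23104 + 10289) = 22292/33393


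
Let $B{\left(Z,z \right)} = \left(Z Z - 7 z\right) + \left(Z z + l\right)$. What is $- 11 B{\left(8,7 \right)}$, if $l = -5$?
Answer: $-726$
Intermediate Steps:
$B{\left(Z,z \right)} = -5 + Z^{2} - 7 z + Z z$ ($B{\left(Z,z \right)} = \left(Z Z - 7 z\right) + \left(Z z - 5\right) = \left(Z^{2} - 7 z\right) + \left(-5 + Z z\right) = -5 + Z^{2} - 7 z + Z z$)
$- 11 B{\left(8,7 \right)} = - 11 \left(-5 + 8^{2} - 49 + 8 \cdot 7\right) = - 11 \left(-5 + 64 - 49 + 56\right) = \left(-11\right) 66 = -726$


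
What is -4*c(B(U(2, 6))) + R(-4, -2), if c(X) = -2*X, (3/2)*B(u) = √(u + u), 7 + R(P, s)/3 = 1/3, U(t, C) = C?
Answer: -20 + 32*√3/3 ≈ -1.5248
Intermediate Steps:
R(P, s) = -20 (R(P, s) = -21 + 3/3 = -21 + 3*(⅓) = -21 + 1 = -20)
B(u) = 2*√2*√u/3 (B(u) = 2*√(u + u)/3 = 2*√(2*u)/3 = 2*(√2*√u)/3 = 2*√2*√u/3)
-4*c(B(U(2, 6))) + R(-4, -2) = -(-8)*2*√2*√6/3 - 20 = -(-8)*4*√3/3 - 20 = -(-32)*√3/3 - 20 = 32*√3/3 - 20 = -20 + 32*√3/3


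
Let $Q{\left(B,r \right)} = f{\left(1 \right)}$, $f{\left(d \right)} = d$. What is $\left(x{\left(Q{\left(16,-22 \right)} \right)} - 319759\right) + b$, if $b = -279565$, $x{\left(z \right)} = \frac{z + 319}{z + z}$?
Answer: $-599164$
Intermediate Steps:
$Q{\left(B,r \right)} = 1$
$x{\left(z \right)} = \frac{319 + z}{2 z}$
$\left(x{\left(Q{\left(16,-22 \right)} \right)} - 319759\right) + b = \left(\frac{319 + 1}{2 \cdot 1} - 319759\right) - 279565 = \left(\frac{1}{2} \cdot 1 \cdot 320 - 319759\right) - 279565 = \left(160 - 319759\right) - 279565 = -319599 - 279565 = -599164$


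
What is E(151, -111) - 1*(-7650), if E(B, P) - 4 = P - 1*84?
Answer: 7459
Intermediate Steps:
E(B, P) = -80 + P (E(B, P) = 4 + (P - 1*84) = 4 + (P - 84) = 4 + (-84 + P) = -80 + P)
E(151, -111) - 1*(-7650) = (-80 - 111) - 1*(-7650) = -191 + 7650 = 7459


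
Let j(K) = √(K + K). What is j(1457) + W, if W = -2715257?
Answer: -2715257 + √2914 ≈ -2.7152e+6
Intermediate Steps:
j(K) = √2*√K (j(K) = √(2*K) = √2*√K)
j(1457) + W = √2*√1457 - 2715257 = √2914 - 2715257 = -2715257 + √2914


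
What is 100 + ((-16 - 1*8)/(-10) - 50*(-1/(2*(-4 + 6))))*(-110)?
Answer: -1539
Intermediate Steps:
100 + ((-16 - 1*8)/(-10) - 50*(-1/(2*(-4 + 6))))*(-110) = 100 + ((-16 - 8)*(-1/10) - 50/((-2*2)))*(-110) = 100 + (-24*(-1/10) - 50/(-4))*(-110) = 100 + (12/5 - 50*(-1/4))*(-110) = 100 + (12/5 + 25/2)*(-110) = 100 + (149/10)*(-110) = 100 - 1639 = -1539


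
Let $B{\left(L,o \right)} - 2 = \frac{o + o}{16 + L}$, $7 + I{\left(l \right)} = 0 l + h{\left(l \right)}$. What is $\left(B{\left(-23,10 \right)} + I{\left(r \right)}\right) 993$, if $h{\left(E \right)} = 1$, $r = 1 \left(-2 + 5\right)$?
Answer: $- \frac{47664}{7} \approx -6809.1$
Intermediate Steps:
$r = 3$ ($r = 1 \cdot 3 = 3$)
$I{\left(l \right)} = -6$ ($I{\left(l \right)} = -7 + \left(0 l + 1\right) = -7 + \left(0 + 1\right) = -7 + 1 = -6$)
$B{\left(L,o \right)} = 2 + \frac{2 o}{16 + L}$ ($B{\left(L,o \right)} = 2 + \frac{o + o}{16 + L} = 2 + \frac{2 o}{16 + L}$)
$\left(B{\left(-23,10 \right)} + I{\left(r \right)}\right) 993 = \left(\frac{2 \left(16 - 23 + 10\right)}{16 - 23} - 6\right) 993 = \left(2 \frac{1}{-7} \cdot 3 - 6\right) 993 = \left(2 \left(- \frac{1}{7}\right) 3 - 6\right) 993 = \left(- \frac{6}{7} - 6\right) 993 = \left(- \frac{48}{7}\right) 993 = - \frac{47664}{7}$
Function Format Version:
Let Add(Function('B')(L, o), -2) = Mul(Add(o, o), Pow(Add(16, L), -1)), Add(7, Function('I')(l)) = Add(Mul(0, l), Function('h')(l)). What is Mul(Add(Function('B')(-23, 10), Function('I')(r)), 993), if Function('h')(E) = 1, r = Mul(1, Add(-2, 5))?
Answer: Rational(-47664, 7) ≈ -6809.1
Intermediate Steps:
r = 3 (r = Mul(1, 3) = 3)
Function('I')(l) = -6 (Function('I')(l) = Add(-7, Add(Mul(0, l), 1)) = Add(-7, Add(0, 1)) = Add(-7, 1) = -6)
Function('B')(L, o) = Add(2, Mul(2, o, Pow(Add(16, L), -1))) (Function('B')(L, o) = Add(2, Mul(Add(o, o), Pow(Add(16, L), -1))) = Add(2, Mul(Mul(2, o), Pow(Add(16, L), -1))) = Add(2, Mul(2, o, Pow(Add(16, L), -1))))
Mul(Add(Function('B')(-23, 10), Function('I')(r)), 993) = Mul(Add(Mul(2, Pow(Add(16, -23), -1), Add(16, -23, 10)), -6), 993) = Mul(Add(Mul(2, Pow(-7, -1), 3), -6), 993) = Mul(Add(Mul(2, Rational(-1, 7), 3), -6), 993) = Mul(Add(Rational(-6, 7), -6), 993) = Mul(Rational(-48, 7), 993) = Rational(-47664, 7)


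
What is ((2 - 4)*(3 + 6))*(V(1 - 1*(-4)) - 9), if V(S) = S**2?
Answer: -288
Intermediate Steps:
((2 - 4)*(3 + 6))*(V(1 - 1*(-4)) - 9) = ((2 - 4)*(3 + 6))*((1 - 1*(-4))**2 - 9) = (-2*9)*((1 + 4)**2 - 9) = -18*(5**2 - 9) = -18*(25 - 9) = -18*16 = -288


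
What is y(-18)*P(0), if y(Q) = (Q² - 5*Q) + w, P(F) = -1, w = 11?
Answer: -425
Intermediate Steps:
y(Q) = 11 + Q² - 5*Q (y(Q) = (Q² - 5*Q) + 11 = 11 + Q² - 5*Q)
y(-18)*P(0) = (11 + (-18)² - 5*(-18))*(-1) = (11 + 324 + 90)*(-1) = 425*(-1) = -425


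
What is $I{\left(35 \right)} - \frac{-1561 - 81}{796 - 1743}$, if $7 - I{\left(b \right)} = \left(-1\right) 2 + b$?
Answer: $- \frac{26264}{947} \approx -27.734$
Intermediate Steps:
$I{\left(b \right)} = 9 - b$ ($I{\left(b \right)} = 7 - \left(\left(-1\right) 2 + b\right) = 7 - \left(-2 + b\right) = 9 - b$)
$I{\left(35 \right)} - \frac{-1561 - 81}{796 - 1743} = \left(9 - 35\right) - \frac{-1561 - 81}{796 - 1743} = \left(9 - 35\right) - - \frac{1642}{-947} = -26 - \left(-1642\right) \left(- \frac{1}{947}\right) = -26 - \frac{1642}{947} = - \frac{26264}{947}$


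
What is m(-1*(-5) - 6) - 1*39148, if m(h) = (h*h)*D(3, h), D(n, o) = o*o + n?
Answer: -39144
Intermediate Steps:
D(n, o) = n + o² (D(n, o) = o² + n = n + o²)
m(h) = h²*(3 + h²) (m(h) = (h*h)*(3 + h²) = h²*(3 + h²))
m(-1*(-5) - 6) - 1*39148 = (-1*(-5) - 6)²*(3 + (-1*(-5) - 6)²) - 1*39148 = (5 - 6)²*(3 + (5 - 6)²) - 39148 = (-1)²*(3 + (-1)²) - 39148 = 1*(3 + 1) - 39148 = 1*4 - 39148 = 4 - 39148 = -39144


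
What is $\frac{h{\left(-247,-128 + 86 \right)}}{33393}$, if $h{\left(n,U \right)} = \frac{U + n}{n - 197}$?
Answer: $\frac{289}{14826492} \approx 1.9492 \cdot 10^{-5}$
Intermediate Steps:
$h{\left(n,U \right)} = \frac{U + n}{-197 + n}$
$\frac{h{\left(-247,-128 + 86 \right)}}{33393} = \frac{\frac{1}{-197 - 247} \left(\left(-128 + 86\right) - 247\right)}{33393} = \frac{-42 - 247}{-444} \cdot \frac{1}{33393} = \left(- \frac{1}{444}\right) \left(-289\right) \frac{1}{33393} = \frac{289}{444} \cdot \frac{1}{33393} = \frac{289}{14826492}$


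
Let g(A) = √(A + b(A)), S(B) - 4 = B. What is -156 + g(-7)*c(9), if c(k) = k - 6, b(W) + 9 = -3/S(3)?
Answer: -156 + 3*I*√805/7 ≈ -156.0 + 12.16*I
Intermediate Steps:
S(B) = 4 + B
b(W) = -66/7 (b(W) = -9 - 3/(4 + 3) = -9 - 3/7 = -66/7)
c(k) = -6 + k
g(A) = √(-66/7 + A) (g(A) = √(A - 66/7) = √(-66/7 + A))
-156 + g(-7)*c(9) = -156 + (√(-462 + 49*(-7))/7)*(-6 + 9) = -156 + (√(-462 - 343)/7)*3 = -156 + (√(-805)/7)*3 = -156 + ((I*√805)/7)*3 = -156 + (I*√805/7)*3 = -156 + 3*I*√805/7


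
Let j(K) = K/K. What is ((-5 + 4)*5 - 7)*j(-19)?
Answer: -12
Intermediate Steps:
j(K) = 1
((-5 + 4)*5 - 7)*j(-19) = ((-5 + 4)*5 - 7)*1 = (-1*5 - 7)*1 = (-5 - 7)*1 = -12*1 = -12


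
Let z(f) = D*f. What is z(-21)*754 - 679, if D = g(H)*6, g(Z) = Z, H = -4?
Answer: 379337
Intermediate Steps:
D = -24 (D = -4*6 = -24)
z(f) = -24*f
z(-21)*754 - 679 = -24*(-21)*754 - 679 = 504*754 - 679 = 380016 - 679 = 379337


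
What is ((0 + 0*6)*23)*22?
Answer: 0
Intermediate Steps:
((0 + 0*6)*23)*22 = ((0 + 0)*23)*22 = (0*23)*22 = 0*22 = 0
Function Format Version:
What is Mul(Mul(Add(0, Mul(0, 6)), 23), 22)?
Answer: 0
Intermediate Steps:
Mul(Mul(Add(0, Mul(0, 6)), 23), 22) = Mul(Mul(Add(0, 0), 23), 22) = Mul(Mul(0, 23), 22) = Mul(0, 22) = 0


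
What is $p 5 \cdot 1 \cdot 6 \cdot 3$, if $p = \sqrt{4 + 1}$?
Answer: $90 \sqrt{5} \approx 201.25$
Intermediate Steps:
$p = \sqrt{5} \approx 2.2361$
$p 5 \cdot 1 \cdot 6 \cdot 3 = \sqrt{5} \cdot 5 \cdot 1 \cdot 6 \cdot 3 = \sqrt{5} \cdot 5 \cdot 6 \cdot 3 = \sqrt{5} \cdot 30 \cdot 3 = 30 \sqrt{5} \cdot 3 = 90 \sqrt{5}$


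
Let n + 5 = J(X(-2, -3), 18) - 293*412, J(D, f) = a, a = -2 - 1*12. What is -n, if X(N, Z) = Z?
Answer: 120735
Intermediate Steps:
a = -14 (a = -2 - 12 = -14)
J(D, f) = -14
n = -120735 (n = -5 + (-14 - 293*412) = -5 + (-14 - 120716) = -5 - 120730 = -120735)
-n = -1*(-120735) = 120735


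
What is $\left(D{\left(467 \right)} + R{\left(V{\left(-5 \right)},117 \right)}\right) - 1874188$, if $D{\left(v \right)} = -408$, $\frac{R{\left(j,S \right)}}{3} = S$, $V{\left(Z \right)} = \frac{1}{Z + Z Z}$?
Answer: $-1874245$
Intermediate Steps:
$V{\left(Z \right)} = \frac{1}{Z + Z^{2}}$
$R{\left(j,S \right)} = 3 S$
$\left(D{\left(467 \right)} + R{\left(V{\left(-5 \right)},117 \right)}\right) - 1874188 = \left(-408 + 3 \cdot 117\right) - 1874188 = \left(-408 + 351\right) - 1874188 = -57 - 1874188 = -1874245$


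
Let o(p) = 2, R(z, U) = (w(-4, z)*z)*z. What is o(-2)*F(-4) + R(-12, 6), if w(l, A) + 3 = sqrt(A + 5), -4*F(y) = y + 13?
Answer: -873/2 + 144*I*sqrt(7) ≈ -436.5 + 380.99*I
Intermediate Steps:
F(y) = -13/4 - y/4 (F(y) = -(y + 13)/4 = -(13 + y)/4 = -13/4 - y/4)
w(l, A) = -3 + sqrt(5 + A) (w(l, A) = -3 + sqrt(A + 5) = -3 + sqrt(5 + A))
R(z, U) = z**2*(-3 + sqrt(5 + z)) (R(z, U) = ((-3 + sqrt(5 + z))*z)*z = (z*(-3 + sqrt(5 + z)))*z = z**2*(-3 + sqrt(5 + z)))
o(-2)*F(-4) + R(-12, 6) = 2*(-13/4 - 1/4*(-4)) + (-12)**2*(-3 + sqrt(5 - 12)) = 2*(-13/4 + 1) + 144*(-3 + sqrt(-7)) = 2*(-9/4) + 144*(-3 + I*sqrt(7)) = -9/2 + (-432 + 144*I*sqrt(7)) = -873/2 + 144*I*sqrt(7)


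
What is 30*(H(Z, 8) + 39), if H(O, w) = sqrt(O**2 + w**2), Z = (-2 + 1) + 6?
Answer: 1170 + 30*sqrt(89) ≈ 1453.0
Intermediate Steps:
Z = 5 (Z = -1 + 6 = 5)
30*(H(Z, 8) + 39) = 30*(sqrt(5**2 + 8**2) + 39) = 30*(sqrt(25 + 64) + 39) = 30*(sqrt(89) + 39) = 30*(39 + sqrt(89)) = 1170 + 30*sqrt(89)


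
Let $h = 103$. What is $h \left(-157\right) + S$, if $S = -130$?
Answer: $-16301$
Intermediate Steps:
$h \left(-157\right) + S = 103 \left(-157\right) - 130 = -16171 - 130 = -16301$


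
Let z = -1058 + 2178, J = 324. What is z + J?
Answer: 1444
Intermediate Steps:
z = 1120
z + J = 1120 + 324 = 1444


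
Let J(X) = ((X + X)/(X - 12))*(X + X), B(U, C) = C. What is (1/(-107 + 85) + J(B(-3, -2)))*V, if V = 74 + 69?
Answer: -2379/14 ≈ -169.93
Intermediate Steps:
J(X) = 4*X**2/(-12 + X) (J(X) = ((2*X)/(-12 + X))*(2*X) = (2*X/(-12 + X))*(2*X) = 4*X**2/(-12 + X))
V = 143
(1/(-107 + 85) + J(B(-3, -2)))*V = (1/(-107 + 85) + 4*(-2)**2/(-12 - 2))*143 = (1/(-22) + 4*4/(-14))*143 = (-1/22 + 4*4*(-1/14))*143 = (-1/22 - 8/7)*143 = -183/154*143 = -2379/14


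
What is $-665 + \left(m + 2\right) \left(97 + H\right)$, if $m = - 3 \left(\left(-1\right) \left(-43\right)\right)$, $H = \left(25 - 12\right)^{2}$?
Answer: $-34447$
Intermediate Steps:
$H = 169$ ($H = 13^{2} = 169$)
$m = -129$ ($m = \left(-3\right) 43 = -129$)
$-665 + \left(m + 2\right) \left(97 + H\right) = -665 + \left(-129 + 2\right) \left(97 + 169\right) = -665 - 33782 = -34447$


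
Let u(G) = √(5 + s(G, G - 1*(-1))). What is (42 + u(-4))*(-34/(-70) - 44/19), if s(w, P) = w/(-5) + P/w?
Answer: -7302/95 - 1217*√655/6650 ≈ -81.547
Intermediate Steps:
s(w, P) = -w/5 + P/w (s(w, P) = w*(-⅕) + P/w = -w/5 + P/w)
u(G) = √(5 - G/5 + (1 + G)/G) (u(G) = √(5 + (-G/5 + (G - 1*(-1))/G)) = √(5 + (-G/5 + (G + 1)/G)) = √(5 + (-G/5 + (1 + G)/G)) = √(5 - G/5 + (1 + G)/G))
(42 + u(-4))*(-34/(-70) - 44/19) = (42 + √(150 - 5*(-4) + 25/(-4))/5)*(-34/(-70) - 44/19) = (42 + √(150 + 20 + 25*(-¼))/5)*(-34*(-1/70) - 44*1/19) = (42 + √(150 + 20 - 25/4)/5)*(17/35 - 44/19) = (42 + √(655/4)/5)*(-1217/665) = (42 + (√655/2)/5)*(-1217/665) = (42 + √655/10)*(-1217/665) = -7302/95 - 1217*√655/6650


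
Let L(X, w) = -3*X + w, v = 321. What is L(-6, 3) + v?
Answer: 342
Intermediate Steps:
L(X, w) = w - 3*X
L(-6, 3) + v = (3 - 3*(-6)) + 321 = (3 + 18) + 321 = 21 + 321 = 342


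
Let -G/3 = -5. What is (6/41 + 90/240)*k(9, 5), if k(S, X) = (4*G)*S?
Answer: 23085/82 ≈ 281.52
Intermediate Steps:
G = 15 (G = -3*(-5) = 15)
k(S, X) = 60*S (k(S, X) = (4*15)*S = 60*S)
(6/41 + 90/240)*k(9, 5) = (6/41 + 90/240)*(60*9) = (6*(1/41) + 90*(1/240))*540 = (6/41 + 3/8)*540 = (171/328)*540 = 23085/82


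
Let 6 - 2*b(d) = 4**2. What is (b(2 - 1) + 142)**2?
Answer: 18769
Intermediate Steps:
b(d) = -5 (b(d) = 3 - 1/2*4**2 = 3 - 1/2*16 = 3 - 8 = -5)
(b(2 - 1) + 142)**2 = (-5 + 142)**2 = 137**2 = 18769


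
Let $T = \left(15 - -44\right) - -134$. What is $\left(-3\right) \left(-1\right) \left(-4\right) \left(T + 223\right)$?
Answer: $-4992$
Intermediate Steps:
$T = 193$ ($T = \left(15 + 44\right) + 134 = 59 + 134 = 193$)
$\left(-3\right) \left(-1\right) \left(-4\right) \left(T + 223\right) = \left(-3\right) \left(-1\right) \left(-4\right) \left(193 + 223\right) = 3 \left(-4\right) 416 = \left(-12\right) 416 = -4992$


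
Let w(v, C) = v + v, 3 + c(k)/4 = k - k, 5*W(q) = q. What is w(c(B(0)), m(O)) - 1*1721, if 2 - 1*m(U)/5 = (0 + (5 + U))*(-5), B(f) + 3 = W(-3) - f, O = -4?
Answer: -1745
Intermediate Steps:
W(q) = q/5
B(f) = -18/5 - f (B(f) = -3 + ((⅕)*(-3) - f) = -3 + (-⅗ - f) = -18/5 - f)
c(k) = -12 (c(k) = -12 + 4*(k - k) = -12 + 4*0 = -12 + 0 = -12)
m(U) = 135 + 25*U (m(U) = 10 - 5*(0 + (5 + U))*(-5) = 10 - 5*(5 + U)*(-5) = 10 - 5*(-25 - 5*U) = 10 + (125 + 25*U) = 135 + 25*U)
w(v, C) = 2*v
w(c(B(0)), m(O)) - 1*1721 = 2*(-12) - 1*1721 = -24 - 1721 = -1745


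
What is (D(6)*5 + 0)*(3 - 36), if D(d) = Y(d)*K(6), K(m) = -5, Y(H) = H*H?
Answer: 29700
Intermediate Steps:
Y(H) = H**2
D(d) = -5*d**2 (D(d) = d**2*(-5) = -5*d**2)
(D(6)*5 + 0)*(3 - 36) = (-5*6**2*5 + 0)*(3 - 36) = (-5*36*5 + 0)*(-33) = (-180*5 + 0)*(-33) = (-900 + 0)*(-33) = -900*(-33) = 29700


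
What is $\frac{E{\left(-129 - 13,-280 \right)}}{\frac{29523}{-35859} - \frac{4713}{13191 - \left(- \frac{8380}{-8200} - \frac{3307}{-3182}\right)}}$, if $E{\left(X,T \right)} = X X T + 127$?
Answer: $\frac{96764154964090995489}{20235399332146} \approx 4.7819 \cdot 10^{6}$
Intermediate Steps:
$E{\left(X,T \right)} = 127 + T X^{2}$ ($E{\left(X,T \right)} = X^{2} T + 127 = T X^{2} + 127 = 127 + T X^{2}$)
$\frac{E{\left(-129 - 13,-280 \right)}}{\frac{29523}{-35859} - \frac{4713}{13191 - \left(- \frac{8380}{-8200} - \frac{3307}{-3182}\right)}} = \frac{127 - 280 \left(-129 - 13\right)^{2}}{\frac{29523}{-35859} - \frac{4713}{13191 - \left(- \frac{8380}{-8200} - \frac{3307}{-3182}\right)}} = \frac{127 - 280 \left(-129 - 13\right)^{2}}{29523 \left(- \frac{1}{35859}\right) - \frac{4713}{13191 - \left(\left(-8380\right) \left(- \frac{1}{8200}\right) - - \frac{3307}{3182}\right)}} = \frac{127 - 280 \left(-142\right)^{2}}{- \frac{9841}{11953} - \frac{4713}{13191 - \left(\frac{419}{410} + \frac{3307}{3182}\right)}} = \frac{127 - 5645920}{- \frac{9841}{11953} - \frac{4713}{13191 - \frac{672282}{326155}}} = - \frac{5645793}{- \frac{9841}{11953} - \frac{4713}{\frac{4301638323}{326155}}} = - \frac{5645793}{- \frac{9841}{11953} - \frac{512389505}{1433879441}} = - \frac{5645793}{- \frac{20235399332146}{17139160958273}} = \left(-5645793\right) \left(- \frac{17139160958273}{20235399332146}\right) = \frac{96764154964090995489}{20235399332146}$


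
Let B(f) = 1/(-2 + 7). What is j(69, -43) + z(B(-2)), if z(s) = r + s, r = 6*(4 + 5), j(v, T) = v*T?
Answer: -14564/5 ≈ -2912.8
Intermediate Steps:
j(v, T) = T*v
B(f) = ⅕ (B(f) = 1/5 = ⅕)
r = 54 (r = 6*9 = 54)
z(s) = 54 + s
j(69, -43) + z(B(-2)) = -43*69 + (54 + ⅕) = -2967 + 271/5 = -14564/5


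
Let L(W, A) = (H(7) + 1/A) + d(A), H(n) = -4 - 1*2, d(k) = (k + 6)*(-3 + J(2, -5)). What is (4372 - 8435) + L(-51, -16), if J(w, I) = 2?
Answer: -64945/16 ≈ -4059.1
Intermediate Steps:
d(k) = -6 - k (d(k) = (k + 6)*(-3 + 2) = (6 + k)*(-1) = -6 - k)
H(n) = -6 (H(n) = -4 - 2 = -6)
L(W, A) = -12 + 1/A - A (L(W, A) = (-6 + 1/A) + (-6 - A) = -12 + 1/A - A)
(4372 - 8435) + L(-51, -16) = (4372 - 8435) + (-12 + 1/(-16) - 1*(-16)) = -4063 + (-12 - 1/16 + 16) = -4063 + 63/16 = -64945/16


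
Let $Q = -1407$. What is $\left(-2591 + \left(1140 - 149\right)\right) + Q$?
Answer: $-3007$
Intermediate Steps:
$\left(-2591 + \left(1140 - 149\right)\right) + Q = \left(-2591 + \left(1140 - 149\right)\right) - 1407 = \left(-2591 + 991\right) - 1407 = -1600 - 1407 = -3007$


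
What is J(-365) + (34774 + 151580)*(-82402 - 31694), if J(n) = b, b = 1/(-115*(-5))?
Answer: -12225791440799/575 ≈ -2.1262e+10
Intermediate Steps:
b = 1/575 ≈ 0.0017391
J(n) = 1/575
J(-365) + (34774 + 151580)*(-82402 - 31694) = 1/575 + (34774 + 151580)*(-82402 - 31694) = 1/575 + 186354*(-114096) = 1/575 - 21262245984 = -12225791440799/575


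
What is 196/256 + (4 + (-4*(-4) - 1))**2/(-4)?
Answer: -5727/64 ≈ -89.484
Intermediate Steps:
196/256 + (4 + (-4*(-4) - 1))**2/(-4) = 196*(1/256) + (4 + (16 - 1))**2*(-1/4) = 49/64 + (4 + 15)**2*(-1/4) = 49/64 + 19**2*(-1/4) = 49/64 + 361*(-1/4) = 49/64 - 361/4 = -5727/64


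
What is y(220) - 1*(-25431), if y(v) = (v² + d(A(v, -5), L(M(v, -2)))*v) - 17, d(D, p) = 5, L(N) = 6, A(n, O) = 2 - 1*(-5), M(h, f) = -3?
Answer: 74914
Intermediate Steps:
A(n, O) = 7 (A(n, O) = 2 + 5 = 7)
y(v) = -17 + v² + 5*v (y(v) = (v² + 5*v) - 17 = -17 + v² + 5*v)
y(220) - 1*(-25431) = (-17 + 220² + 5*220) - 1*(-25431) = (-17 + 48400 + 1100) + 25431 = 49483 + 25431 = 74914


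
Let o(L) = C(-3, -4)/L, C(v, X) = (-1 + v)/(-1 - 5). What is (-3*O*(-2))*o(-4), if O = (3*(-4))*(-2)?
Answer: -24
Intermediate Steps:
C(v, X) = 1/6 - v/6 (C(v, X) = (-1 + v)/(-6) = (-1 + v)*(-1/6) = 1/6 - v/6)
O = 24 (O = -12*(-2) = 24)
o(L) = 2/(3*L) (o(L) = (1/6 - 1/6*(-3))/L = (1/6 + 1/2)/L = 2/(3*L))
(-3*O*(-2))*o(-4) = (-3*24*(-2))*((2/3)/(-4)) = (-72*(-2))*((2/3)*(-1/4)) = 144*(-1/6) = -24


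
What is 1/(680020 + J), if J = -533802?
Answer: 1/146218 ≈ 6.8391e-6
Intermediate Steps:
1/(680020 + J) = 1/(680020 - 533802) = 1/146218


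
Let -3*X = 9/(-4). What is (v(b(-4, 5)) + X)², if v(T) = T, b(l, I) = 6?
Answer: 729/16 ≈ 45.563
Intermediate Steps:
X = ¾ (X = -3/(-4) = -3*(-1)/4 = -⅓*(-9/4) = ¾ ≈ 0.75000)
(v(b(-4, 5)) + X)² = (6 + ¾)² = (27/4)² = 729/16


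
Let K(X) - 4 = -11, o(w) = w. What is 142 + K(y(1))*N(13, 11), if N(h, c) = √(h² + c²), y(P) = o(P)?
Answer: 142 - 7*√290 ≈ 22.794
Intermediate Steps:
y(P) = P
K(X) = -7 (K(X) = 4 - 11 = -7)
N(h, c) = √(c² + h²)
142 + K(y(1))*N(13, 11) = 142 - 7*√(11² + 13²) = 142 - 7*√(121 + 169) = 142 - 7*√290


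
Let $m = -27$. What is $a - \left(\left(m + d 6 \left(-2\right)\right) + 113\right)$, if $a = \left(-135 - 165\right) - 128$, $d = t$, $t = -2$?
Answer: $-538$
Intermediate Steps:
$d = -2$
$a = -428$ ($a = -300 - 128 = -428$)
$a - \left(\left(m + d 6 \left(-2\right)\right) + 113\right) = -428 - \left(\left(-27 + \left(-2\right) 6 \left(-2\right)\right) + 113\right) = -428 - \left(\left(-27 - -24\right) + 113\right) = -428 - \left(\left(-27 + 24\right) + 113\right) = -428 - \left(-3 + 113\right) = -428 - 110 = -538$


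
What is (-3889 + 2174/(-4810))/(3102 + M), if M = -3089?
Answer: -9354132/31265 ≈ -299.19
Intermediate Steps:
(-3889 + 2174/(-4810))/(3102 + M) = (-3889 + 2174/(-4810))/(3102 - 3089) = (-3889 + 2174*(-1/4810))/13 = (-3889 - 1087/2405)*(1/13) = -9354132/2405*1/13 = -9354132/31265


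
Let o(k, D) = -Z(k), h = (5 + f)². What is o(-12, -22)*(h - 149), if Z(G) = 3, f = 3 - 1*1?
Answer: 300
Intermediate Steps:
f = 2 (f = 3 - 1 = 2)
h = 49 (h = (5 + 2)² = 7² = 49)
o(k, D) = -3 (o(k, D) = -1*3 = -3)
o(-12, -22)*(h - 149) = -3*(49 - 149) = -3*(-100) = 300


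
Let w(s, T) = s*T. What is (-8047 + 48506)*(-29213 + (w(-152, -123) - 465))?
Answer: -444320738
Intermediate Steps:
w(s, T) = T*s
(-8047 + 48506)*(-29213 + (w(-152, -123) - 465)) = (-8047 + 48506)*(-29213 + (-123*(-152) - 465)) = 40459*(-29213 + (18696 - 465)) = 40459*(-29213 + 18231) = 40459*(-10982) = -444320738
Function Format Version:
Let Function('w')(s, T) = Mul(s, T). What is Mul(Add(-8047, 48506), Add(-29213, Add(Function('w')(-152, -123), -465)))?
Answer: -444320738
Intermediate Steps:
Function('w')(s, T) = Mul(T, s)
Mul(Add(-8047, 48506), Add(-29213, Add(Function('w')(-152, -123), -465))) = Mul(Add(-8047, 48506), Add(-29213, Add(Mul(-123, -152), -465))) = Mul(40459, Add(-29213, Add(18696, -465))) = Mul(40459, Add(-29213, 18231)) = Mul(40459, -10982) = -444320738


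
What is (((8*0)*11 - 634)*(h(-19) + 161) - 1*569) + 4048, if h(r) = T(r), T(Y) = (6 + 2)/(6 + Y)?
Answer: -1276663/13 ≈ -98205.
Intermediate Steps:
T(Y) = 8/(6 + Y)
h(r) = 8/(6 + r)
(((8*0)*11 - 634)*(h(-19) + 161) - 1*569) + 4048 = (((8*0)*11 - 634)*(8/(6 - 19) + 161) - 1*569) + 4048 = ((0*11 - 634)*(8/(-13) + 161) - 569) + 4048 = ((0 - 634)*(8*(-1/13) + 161) - 569) + 4048 = (-634*(-8/13 + 161) - 569) + 4048 = (-634*2085/13 - 569) + 4048 = (-1321890/13 - 569) + 4048 = -1329287/13 + 4048 = -1276663/13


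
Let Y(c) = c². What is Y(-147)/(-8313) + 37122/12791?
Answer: 10731489/35443861 ≈ 0.30277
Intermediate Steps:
Y(-147)/(-8313) + 37122/12791 = (-147)²/(-8313) + 37122/12791 = 21609*(-1/8313) + 37122*(1/12791) = -7203/2771 + 37122/12791 = 10731489/35443861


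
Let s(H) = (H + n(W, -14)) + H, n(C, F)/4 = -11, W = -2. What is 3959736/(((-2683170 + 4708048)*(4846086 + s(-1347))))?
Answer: 494967/1225898601443 ≈ 4.0376e-7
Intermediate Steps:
n(C, F) = -44 (n(C, F) = 4*(-11) = -44)
s(H) = -44 + 2*H (s(H) = (H - 44) + H = (-44 + H) + H = -44 + 2*H)
3959736/(((-2683170 + 4708048)*(4846086 + s(-1347)))) = 3959736/(((-2683170 + 4708048)*(4846086 + (-44 + 2*(-1347))))) = 3959736/((2024878*(4846086 + (-44 - 2694)))) = 3959736/((2024878*(4846086 - 2738))) = 3959736/((2024878*4843348)) = 3959736/9807188811544 = 3959736*(1/9807188811544) = 494967/1225898601443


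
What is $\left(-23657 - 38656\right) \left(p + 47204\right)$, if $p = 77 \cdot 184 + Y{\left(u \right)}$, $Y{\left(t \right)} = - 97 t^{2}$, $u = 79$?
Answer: $33898583565$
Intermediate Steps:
$p = -591209$ ($p = 77 \cdot 184 - 97 \cdot 79^{2} = 14168 - 605377 = -591209$)
$\left(-23657 - 38656\right) \left(p + 47204\right) = \left(-23657 - 38656\right) \left(-591209 + 47204\right) = \left(-62313\right) \left(-544005\right) = 33898583565$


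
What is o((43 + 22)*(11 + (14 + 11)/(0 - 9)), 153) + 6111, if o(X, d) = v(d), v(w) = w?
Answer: 6264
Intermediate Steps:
o(X, d) = d
o((43 + 22)*(11 + (14 + 11)/(0 - 9)), 153) + 6111 = 153 + 6111 = 6264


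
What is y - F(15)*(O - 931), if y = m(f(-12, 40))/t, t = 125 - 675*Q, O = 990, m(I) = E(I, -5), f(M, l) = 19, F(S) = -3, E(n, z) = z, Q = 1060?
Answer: 25324276/143075 ≈ 177.00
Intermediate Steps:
m(I) = -5
t = -715375 (t = 125 - 675*1060 = 125 - 715500 = -715375)
y = 1/143075 (y = -5/(-715375) = -5*(-1/715375) = 1/143075 ≈ 6.9893e-6)
y - F(15)*(O - 931) = 1/143075 - (-3)*(990 - 931) = 1/143075 - (-3)*59 = 1/143075 - 1*(-177) = 1/143075 + 177 = 25324276/143075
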